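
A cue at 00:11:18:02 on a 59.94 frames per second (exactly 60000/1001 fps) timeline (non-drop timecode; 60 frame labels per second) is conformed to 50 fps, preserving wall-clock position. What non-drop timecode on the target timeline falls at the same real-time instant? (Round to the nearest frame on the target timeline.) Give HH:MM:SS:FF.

Source frame index: (0×3600 + 11×60 + 18) × 60 + 2 = 40682.
Real time: 40682 / (60000/1001) = 20361341/30000 s.
Target frame: (20361341/30000) × (50) = 20361341/600 ≈ 33935.568 → 33936.
At 50 labels/s: frame 33936 → 00:11:18:36.

00:11:18:36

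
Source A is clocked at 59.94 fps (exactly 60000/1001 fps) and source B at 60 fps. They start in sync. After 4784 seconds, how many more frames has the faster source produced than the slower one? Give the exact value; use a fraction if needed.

22080/77 frames

A emits 60000/1001 × 4784 = 22080000/77 frames; B emits 60 × 4784 = 287040.
Difference = 22080/77 frames (≈ 286.7532); B is ahead of A.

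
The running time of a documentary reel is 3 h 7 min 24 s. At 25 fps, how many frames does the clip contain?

281100 frames

3 h 7 min 24 s = 11244 s.
Frames = 11244 × 25 = 281100.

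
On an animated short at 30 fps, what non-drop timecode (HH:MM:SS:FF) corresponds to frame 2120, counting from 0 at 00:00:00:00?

00:01:10:20

2120 ÷ 30 = 70 full seconds, remainder 20 frames.
70 s = 0 h 1 min 10 s.
Timecode: 00:01:10:20.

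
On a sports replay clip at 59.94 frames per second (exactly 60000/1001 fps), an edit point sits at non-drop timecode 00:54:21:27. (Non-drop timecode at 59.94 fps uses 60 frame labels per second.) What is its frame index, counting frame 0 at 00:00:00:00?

195687

Total seconds to the label: (0 × 3600 + 54 × 60 + 21) = 3261.
Frame index = 3261 × 60 + 27 = 195687.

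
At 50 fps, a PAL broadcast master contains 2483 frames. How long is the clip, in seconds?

49.66 seconds

Running time = 2483 / (50) = 49.66 s.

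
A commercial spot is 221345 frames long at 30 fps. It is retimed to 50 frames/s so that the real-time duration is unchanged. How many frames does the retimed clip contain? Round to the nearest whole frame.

368908 frames

Frames at target rate = 221345 × (50) / (30) = 1106725/3 ≈ 368908.333.
Nearest whole frame: 368908.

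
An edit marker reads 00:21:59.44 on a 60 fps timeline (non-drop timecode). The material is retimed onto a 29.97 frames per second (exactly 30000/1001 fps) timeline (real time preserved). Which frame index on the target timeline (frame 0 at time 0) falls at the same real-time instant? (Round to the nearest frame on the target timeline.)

Source frame index: (0×3600 + 21×60 + 59) × 60 + 44 = 79184.
Real time: 79184 / (60) = 19796/15 s.
Target frame: (19796/15) × (30000/1001) = 5656000/143 ≈ 39552.448 → 39552.

frame 39552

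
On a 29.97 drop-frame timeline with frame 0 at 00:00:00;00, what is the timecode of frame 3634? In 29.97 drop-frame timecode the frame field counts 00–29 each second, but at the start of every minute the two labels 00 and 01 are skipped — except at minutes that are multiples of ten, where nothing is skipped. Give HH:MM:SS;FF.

Ten DF minutes hold 17982 frames, so frame 3634 lies in block 0 (frames 0–17981) with 3634 frames into that block.
The block's first minute is 1800 frames and the rest 1798 each; 3634 frames reaches minute 2, so 0 × 18 + 2 × 2 = 4 labels have been skipped so far.
Adding those back, label number 3634 + 4 = 3638 at 30 labels/s is 121 s + 8 f = 0 h 2 min 1 s frame 8, i.e. 00:02:01;08.

00:02:01;08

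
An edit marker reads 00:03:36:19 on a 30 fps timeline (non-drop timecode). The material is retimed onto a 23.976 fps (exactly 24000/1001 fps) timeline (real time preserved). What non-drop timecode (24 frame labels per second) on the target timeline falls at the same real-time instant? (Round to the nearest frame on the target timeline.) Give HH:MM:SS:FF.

Source frame index: (0×3600 + 3×60 + 36) × 30 + 19 = 6499.
Real time: 6499 / (30) = 6499/30 s.
Target frame: (6499/30) × (24000/1001) = 5199200/1001 ≈ 5194.006 → 5194.
At 24 labels/s: frame 5194 → 00:03:36:10.

00:03:36:10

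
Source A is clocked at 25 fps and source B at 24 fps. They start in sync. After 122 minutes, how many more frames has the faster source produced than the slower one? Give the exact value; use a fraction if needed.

122 min = 7320 s.
A emits 25 × 7320 = 183000 frames; B emits 24 × 7320 = 175680.
Difference = 7320 frames; B is behind A.

7320 frames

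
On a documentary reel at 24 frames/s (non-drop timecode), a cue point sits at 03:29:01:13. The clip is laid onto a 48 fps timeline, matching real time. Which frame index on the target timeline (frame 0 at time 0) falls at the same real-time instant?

Source frame index: (3×3600 + 29×60 + 1) × 24 + 13 = 300997.
Real time: 300997 / (24) = 300997/24 s.
Target frame: (300997/24) × (48) = 601994.

frame 601994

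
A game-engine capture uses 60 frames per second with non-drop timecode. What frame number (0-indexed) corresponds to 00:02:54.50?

frame 10490

Total seconds to the label: (0 × 3600 + 2 × 60 + 54) = 174.
Frame index = 174 × 60 + 50 = 10490.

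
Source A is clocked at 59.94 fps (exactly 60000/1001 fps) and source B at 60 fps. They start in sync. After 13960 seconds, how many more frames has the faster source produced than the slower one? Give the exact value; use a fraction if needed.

837600/1001 frames

A emits 60000/1001 × 13960 = 837600000/1001 frames; B emits 60 × 13960 = 837600.
Difference = 837600/1001 frames (≈ 836.7632); B is ahead of A.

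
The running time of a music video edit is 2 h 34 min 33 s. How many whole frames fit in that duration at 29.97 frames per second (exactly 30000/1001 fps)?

2 h 34 min 33 s = 9273 s.
Frames = 9273 × 30000/1001 = 25290000/91 ≈ 277912.0879.
Complete frames: 277912.

277912 frames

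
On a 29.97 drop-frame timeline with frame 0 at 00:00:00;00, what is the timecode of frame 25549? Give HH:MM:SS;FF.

00:14:12;15

Each 10-minute DF block holds 10 × 60 × 30 − 9 × 2 = 17982 frames. 25549 ÷ 17982 → 1 full block, remainder 7567.
Within the partial block the first minute is 1800 frames and each further minute 1798, so 4 further minute boundaries passed. Total skipped labels = 18 × 1 + 2 × 4 = 26.
Non-drop label index = 25549 + 26 = 25575; at 30 labels/s that is 00:14:12:15, i.e. DF 00:14:12;15.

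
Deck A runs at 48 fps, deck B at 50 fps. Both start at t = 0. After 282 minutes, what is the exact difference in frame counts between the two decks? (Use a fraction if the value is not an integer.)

33840 frames

282 min = 16920 s.
A emits 48 × 16920 = 812160 frames; B emits 50 × 16920 = 846000.
Difference = 33840 frames; B is ahead of A.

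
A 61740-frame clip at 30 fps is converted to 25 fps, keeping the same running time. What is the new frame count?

Target frames = source frames × (target rate / source rate) = 61740 × (25)/(30) = 61740 × 5/6 = 51450.

51450 frames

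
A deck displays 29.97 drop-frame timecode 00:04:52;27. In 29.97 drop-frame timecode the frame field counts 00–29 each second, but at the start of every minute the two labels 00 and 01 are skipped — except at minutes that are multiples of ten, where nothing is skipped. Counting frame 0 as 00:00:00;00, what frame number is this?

8779

Complete 10-minute blocks: 0, each 17982 frames → 0.
Remaining 4 whole minutes in the current block: 1800 + 3 × 1798 = 7194 frames.
Within the current minute: 52 × 30 + 27 − 2 = 1585 (labels ;00/;01 skipped at this minute). Total = 0 + 7194 + 1585 = 8779.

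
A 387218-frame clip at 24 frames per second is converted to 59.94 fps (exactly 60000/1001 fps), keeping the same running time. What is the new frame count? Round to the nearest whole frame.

967078 frames

Frames at target rate = 387218 × (60000/1001) / (24) = 74465000/77 ≈ 967077.922.
Nearest whole frame: 967078.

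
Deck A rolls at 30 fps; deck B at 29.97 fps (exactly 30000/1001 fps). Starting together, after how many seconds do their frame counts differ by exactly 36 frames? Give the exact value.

The gap grows by |30000/1001 − 30| = 30/1001 frames per second.
Time for a 36-frame gap: 36 ÷ (30/1001) = 1201.2 s.

1201.2 seconds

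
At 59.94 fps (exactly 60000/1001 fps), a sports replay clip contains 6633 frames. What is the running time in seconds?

110.66055 seconds

Running time = 6633 / (60000/1001) = 110.66055 s.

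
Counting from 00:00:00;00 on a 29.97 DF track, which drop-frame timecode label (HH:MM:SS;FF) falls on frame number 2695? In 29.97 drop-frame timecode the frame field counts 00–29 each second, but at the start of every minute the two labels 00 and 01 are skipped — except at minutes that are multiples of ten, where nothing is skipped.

00:01:29;27

Each 10-minute DF block holds 10 × 60 × 30 − 9 × 2 = 17982 frames. 2695 ÷ 17982 → 0 full blocks, remainder 2695.
Within the partial block the first minute is 1800 frames and each further minute 1798, so 1 further minute boundary passed. Total skipped labels = 18 × 0 + 2 × 1 = 2.
Non-drop label index = 2695 + 2 = 2697; at 30 labels/s that is 00:01:29:27, i.e. DF 00:01:29;27.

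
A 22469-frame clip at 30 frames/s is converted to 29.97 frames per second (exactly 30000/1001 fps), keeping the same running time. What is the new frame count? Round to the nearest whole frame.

22447 frames

Frames at target rate = 22469 × (30000/1001) / (30) = 22469000/1001 ≈ 22446.553.
Nearest whole frame: 22447.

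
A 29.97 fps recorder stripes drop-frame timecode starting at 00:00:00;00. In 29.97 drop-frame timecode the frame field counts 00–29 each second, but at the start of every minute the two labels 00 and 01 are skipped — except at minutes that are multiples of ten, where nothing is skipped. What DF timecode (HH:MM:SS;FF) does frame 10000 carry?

Ten DF minutes hold 17982 frames, so frame 10000 lies in block 0 (frames 0–17981) with 10000 frames into that block.
The block's first minute is 1800 frames and the rest 1798 each; 10000 frames reaches minute 5, so 0 × 18 + 5 × 2 = 10 labels have been skipped so far.
Adding those back, label number 10000 + 10 = 10010 at 30 labels/s is 333 s + 20 f = 0 h 5 min 33 s frame 20, i.e. 00:05:33;20.

00:05:33;20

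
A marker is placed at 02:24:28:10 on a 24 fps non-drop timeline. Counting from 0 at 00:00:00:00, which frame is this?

Total seconds to the label: (2 × 3600 + 24 × 60 + 28) = 8668.
Frame index = 8668 × 24 + 10 = 208042.

208042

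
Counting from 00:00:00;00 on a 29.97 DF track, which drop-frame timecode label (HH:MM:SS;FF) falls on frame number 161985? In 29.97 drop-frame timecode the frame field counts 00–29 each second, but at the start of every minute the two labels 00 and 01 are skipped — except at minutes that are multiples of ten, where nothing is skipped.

Each 10-minute DF block holds 10 × 60 × 30 − 9 × 2 = 17982 frames. 161985 ÷ 17982 → 9 full blocks, remainder 147.
Within the partial block the first minute is 1800 frames and each further minute 1798, so 0 further minute boundaries passed. Total skipped labels = 18 × 9 + 2 × 0 = 162.
Non-drop label index = 161985 + 162 = 162147; at 30 labels/s that is 01:30:04:27, i.e. DF 01:30:04;27.

01:30:04;27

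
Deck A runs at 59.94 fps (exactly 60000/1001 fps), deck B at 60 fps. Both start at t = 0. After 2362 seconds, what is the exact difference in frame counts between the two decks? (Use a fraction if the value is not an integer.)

A emits 60000/1001 × 2362 = 141720000/1001 frames; B emits 60 × 2362 = 141720.
Difference = 141720/1001 frames (≈ 141.5784); B is ahead of A.

141720/1001 frames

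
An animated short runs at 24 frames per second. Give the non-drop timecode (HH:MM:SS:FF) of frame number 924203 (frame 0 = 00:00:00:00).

924203 ÷ 24 = 38508 full seconds, remainder 11 frames.
38508 s = 10 h 41 min 48 s.
Timecode: 10:41:48:11.

10:41:48:11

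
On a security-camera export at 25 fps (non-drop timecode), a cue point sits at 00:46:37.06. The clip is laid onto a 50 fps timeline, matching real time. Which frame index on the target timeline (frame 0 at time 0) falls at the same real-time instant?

frame 139862

Source frame index: (0×3600 + 46×60 + 37) × 25 + 6 = 69931.
Real time: 69931 / (25) = 69931/25 s.
Target frame: (69931/25) × (50) = 139862.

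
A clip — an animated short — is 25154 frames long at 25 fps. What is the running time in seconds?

1006.16 seconds

Running time = 25154 / (25) = 1006.16 s.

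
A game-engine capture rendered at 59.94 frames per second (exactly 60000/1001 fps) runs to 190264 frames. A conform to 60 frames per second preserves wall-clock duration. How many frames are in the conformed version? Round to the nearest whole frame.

Frames at target rate = 190264 × (60) / (60000/1001) = 23806783/125 ≈ 190454.264.
Nearest whole frame: 190454.

190454 frames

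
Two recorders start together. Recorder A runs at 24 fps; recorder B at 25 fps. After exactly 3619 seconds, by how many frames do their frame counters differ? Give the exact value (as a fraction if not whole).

3619 frames

A emits 24 × 3619 = 86856 frames; B emits 25 × 3619 = 90475.
Difference = 3619 frames; B is ahead of A.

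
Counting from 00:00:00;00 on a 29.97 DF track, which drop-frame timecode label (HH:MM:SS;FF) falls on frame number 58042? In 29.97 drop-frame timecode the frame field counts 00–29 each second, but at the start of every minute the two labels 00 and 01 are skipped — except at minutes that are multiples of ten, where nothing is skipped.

00:32:16;20

Ten DF minutes hold 17982 frames, so frame 58042 lies in block 3 (frames 53946–71927) with 4096 frames into that block.
The block's first minute is 1800 frames and the rest 1798 each; 4096 frames reaches minute 2, so 3 × 18 + 2 × 2 = 58 labels have been skipped so far.
Adding those back, label number 58042 + 58 = 58100 at 30 labels/s is 1936 s + 20 f = 0 h 32 min 16 s frame 20, i.e. 00:32:16;20.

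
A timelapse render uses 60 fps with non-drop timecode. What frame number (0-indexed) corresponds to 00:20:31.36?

73896

Total seconds to the label: (0 × 3600 + 20 × 60 + 31) = 1231.
Frame index = 1231 × 60 + 36 = 73896.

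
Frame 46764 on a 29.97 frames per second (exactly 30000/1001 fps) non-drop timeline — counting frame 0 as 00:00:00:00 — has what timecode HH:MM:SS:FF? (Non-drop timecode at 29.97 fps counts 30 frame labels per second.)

00:25:58:24

46764 ÷ 30 = 1558 full seconds, remainder 24 frames.
1558 s = 0 h 25 min 58 s.
Timecode: 00:25:58:24.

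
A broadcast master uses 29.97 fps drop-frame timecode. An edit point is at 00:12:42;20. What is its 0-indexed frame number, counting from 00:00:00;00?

22858

As if non-drop at 30 labels/s: (0 × 3600 + 12 × 60 + 42) × 30 + 20 = 22880.
Minute boundaries passed: 12; those not divisible by 10: 12 − 1 = 11; dropped labels = 2 × 11 = 22.
Actual frame index = 22880 − 22 = 22858.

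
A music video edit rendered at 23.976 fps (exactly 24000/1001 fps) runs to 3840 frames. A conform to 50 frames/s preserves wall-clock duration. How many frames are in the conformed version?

8008 frames

Target frames = source frames × (target rate / source rate) = 3840 × (50)/(24000/1001) = 3840 × 1001/480 = 8008.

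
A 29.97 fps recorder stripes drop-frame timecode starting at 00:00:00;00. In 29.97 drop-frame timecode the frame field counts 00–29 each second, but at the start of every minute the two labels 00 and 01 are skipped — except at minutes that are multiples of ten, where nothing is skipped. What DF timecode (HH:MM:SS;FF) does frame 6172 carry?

Each 10-minute DF block holds 10 × 60 × 30 − 9 × 2 = 17982 frames. 6172 ÷ 17982 → 0 full blocks, remainder 6172.
Within the partial block the first minute is 1800 frames and each further minute 1798, so 3 further minute boundaries passed. Total skipped labels = 18 × 0 + 2 × 3 = 6.
Non-drop label index = 6172 + 6 = 6178; at 30 labels/s that is 00:03:25:28, i.e. DF 00:03:25;28.

00:03:25;28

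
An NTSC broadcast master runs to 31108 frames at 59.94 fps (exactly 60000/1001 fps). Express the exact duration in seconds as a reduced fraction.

7784777/15000 seconds

Running time = 31108 ÷ (60000/1001) = 31108 × 1001/60000 = 7784777/15000 s.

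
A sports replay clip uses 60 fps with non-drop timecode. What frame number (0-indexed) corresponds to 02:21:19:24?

frame 508764

Total seconds to the label: (2 × 3600 + 21 × 60 + 19) = 8479.
Frame index = 8479 × 60 + 24 = 508764.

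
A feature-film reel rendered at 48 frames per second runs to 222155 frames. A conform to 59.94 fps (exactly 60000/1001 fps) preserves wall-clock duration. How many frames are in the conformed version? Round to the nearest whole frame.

277416 frames

Frames at target rate = 222155 × (60000/1001) / (48) = 277693750/1001 ≈ 277416.334.
Nearest whole frame: 277416.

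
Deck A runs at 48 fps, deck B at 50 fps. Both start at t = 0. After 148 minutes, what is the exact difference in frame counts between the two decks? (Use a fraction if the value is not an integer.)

17760 frames

148 min = 8880 s.
A emits 48 × 8880 = 426240 frames; B emits 50 × 8880 = 444000.
Difference = 17760 frames; B is ahead of A.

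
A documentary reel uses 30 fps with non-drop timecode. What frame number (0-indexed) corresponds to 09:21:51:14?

Total seconds to the label: (9 × 3600 + 21 × 60 + 51) = 33711.
Frame index = 33711 × 30 + 14 = 1011344.

1011344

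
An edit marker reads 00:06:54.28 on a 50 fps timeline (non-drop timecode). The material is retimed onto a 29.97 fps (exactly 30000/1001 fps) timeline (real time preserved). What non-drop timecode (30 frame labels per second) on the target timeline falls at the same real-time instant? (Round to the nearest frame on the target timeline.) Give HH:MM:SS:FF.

Source frame index: (0×3600 + 6×60 + 54) × 50 + 28 = 20728.
Real time: 20728 / (50) = 10364/25 s.
Target frame: (10364/25) × (30000/1001) = 12436800/1001 ≈ 12424.376 → 12424.
At 30 labels/s: frame 12424 → 00:06:54:04.

00:06:54:04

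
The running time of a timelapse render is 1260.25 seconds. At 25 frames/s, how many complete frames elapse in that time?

31506 frames

Frames = 1260.25 × 25 = 126025/4 ≈ 31506.2500.
Complete frames: 31506.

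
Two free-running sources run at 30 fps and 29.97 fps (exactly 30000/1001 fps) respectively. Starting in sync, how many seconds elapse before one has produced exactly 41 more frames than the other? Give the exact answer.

The gap grows by |30000/1001 − 30| = 30/1001 frames per second.
Time for a 41-frame gap: 41 ÷ (30/1001) = 41041/30 s.

41041/30 seconds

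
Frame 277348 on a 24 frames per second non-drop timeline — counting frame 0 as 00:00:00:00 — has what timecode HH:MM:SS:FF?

277348 ÷ 24 = 11556 full seconds, remainder 4 frames.
11556 s = 3 h 12 min 36 s.
Timecode: 03:12:36:04.

03:12:36:04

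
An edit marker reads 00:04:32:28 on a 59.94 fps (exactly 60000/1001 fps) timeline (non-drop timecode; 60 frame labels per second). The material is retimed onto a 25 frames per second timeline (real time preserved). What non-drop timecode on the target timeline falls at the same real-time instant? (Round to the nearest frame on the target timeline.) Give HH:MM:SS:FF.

00:04:32:18

Source frame index: (0×3600 + 4×60 + 32) × 60 + 28 = 16348.
Real time: 16348 / (60000/1001) = 4091087/15000 s.
Target frame: (4091087/15000) × (25) = 4091087/600 ≈ 6818.478 → 6818.
At 25 labels/s: frame 6818 → 00:04:32:18.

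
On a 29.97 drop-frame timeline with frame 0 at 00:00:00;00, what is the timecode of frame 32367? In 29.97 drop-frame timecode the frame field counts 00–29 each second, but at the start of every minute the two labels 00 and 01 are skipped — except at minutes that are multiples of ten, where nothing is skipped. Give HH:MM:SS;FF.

Ten DF minutes hold 17982 frames, so frame 32367 lies in block 1 (frames 17982–35963) with 14385 frames into that block.
The block's first minute is 1800 frames and the rest 1798 each; 14385 frames reaches minute 7, so 1 × 18 + 7 × 2 = 32 labels have been skipped so far.
Adding those back, label number 32367 + 32 = 32399 at 30 labels/s is 1079 s + 29 f = 0 h 17 min 59 s frame 29, i.e. 00:17:59;29.

00:17:59;29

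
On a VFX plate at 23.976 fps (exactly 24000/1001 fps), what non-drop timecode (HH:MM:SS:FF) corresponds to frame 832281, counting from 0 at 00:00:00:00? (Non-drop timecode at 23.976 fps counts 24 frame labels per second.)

832281 ÷ 24 = 34678 full seconds, remainder 9 frames.
34678 s = 9 h 37 min 58 s.
Timecode: 09:37:58:09.

09:37:58:09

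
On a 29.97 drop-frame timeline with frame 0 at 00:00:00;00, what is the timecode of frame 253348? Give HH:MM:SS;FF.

Each 10-minute DF block holds 10 × 60 × 30 − 9 × 2 = 17982 frames. 253348 ÷ 17982 → 14 full blocks, remainder 1600.
Within the partial block the first minute is 1800 frames and each further minute 1798, so 0 further minute boundaries passed. Total skipped labels = 18 × 14 + 2 × 0 = 252.
Non-drop label index = 253348 + 252 = 253600; at 30 labels/s that is 02:20:53:10, i.e. DF 02:20:53;10.

02:20:53;10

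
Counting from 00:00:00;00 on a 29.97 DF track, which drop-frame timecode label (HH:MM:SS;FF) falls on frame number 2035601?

Each 10-minute DF block holds 10 × 60 × 30 − 9 × 2 = 17982 frames. 2035601 ÷ 17982 → 113 full blocks, remainder 3635.
Within the partial block the first minute is 1800 frames and each further minute 1798, so 2 further minute boundaries passed. Total skipped labels = 18 × 113 + 2 × 2 = 2038.
Non-drop label index = 2035601 + 2038 = 2037639; at 30 labels/s that is 18:52:01:09, i.e. DF 18:52:01;09.

18:52:01;09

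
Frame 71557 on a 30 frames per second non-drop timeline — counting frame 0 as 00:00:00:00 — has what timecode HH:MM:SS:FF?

00:39:45:07

71557 ÷ 30 = 2385 full seconds, remainder 7 frames.
2385 s = 0 h 39 min 45 s.
Timecode: 00:39:45:07.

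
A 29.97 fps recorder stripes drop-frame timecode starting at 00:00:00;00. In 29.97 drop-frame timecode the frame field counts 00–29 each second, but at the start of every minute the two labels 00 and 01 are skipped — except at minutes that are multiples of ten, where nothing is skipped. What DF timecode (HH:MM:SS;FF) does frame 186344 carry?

Ten DF minutes hold 17982 frames, so frame 186344 lies in block 10 (frames 179820–197801) with 6524 frames into that block.
The block's first minute is 1800 frames and the rest 1798 each; 6524 frames reaches minute 3, so 10 × 18 + 3 × 2 = 186 labels have been skipped so far.
Adding those back, label number 186344 + 186 = 186530 at 30 labels/s is 6217 s + 20 f = 1 h 43 min 37 s frame 20, i.e. 01:43:37;20.

01:43:37;20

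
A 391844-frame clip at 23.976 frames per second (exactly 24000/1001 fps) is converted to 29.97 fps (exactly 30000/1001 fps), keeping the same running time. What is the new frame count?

489805 frames

Frames at target rate = 391844 × (30000/1001) / (24000/1001) = 489805.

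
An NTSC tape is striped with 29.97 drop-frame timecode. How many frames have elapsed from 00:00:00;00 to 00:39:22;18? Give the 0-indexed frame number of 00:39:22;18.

70806

Complete 10-minute blocks: 3, each 17982 frames → 53946.
Remaining 9 whole minutes in the current block: 1800 + 8 × 1798 = 16184 frames.
Within the current minute: 22 × 30 + 18 − 2 = 676 (labels ;00/;01 skipped at this minute). Total = 53946 + 16184 + 676 = 70806.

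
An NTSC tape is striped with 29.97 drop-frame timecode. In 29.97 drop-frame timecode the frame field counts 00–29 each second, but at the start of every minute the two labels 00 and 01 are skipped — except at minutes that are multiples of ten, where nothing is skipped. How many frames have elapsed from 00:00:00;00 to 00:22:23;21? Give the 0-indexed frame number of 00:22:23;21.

As if non-drop at 30 labels/s: (0 × 3600 + 22 × 60 + 23) × 30 + 21 = 40311.
Minute boundaries passed: 22; those not divisible by 10: 22 − 2 = 20; dropped labels = 2 × 20 = 40.
Actual frame index = 40311 − 40 = 40271.

40271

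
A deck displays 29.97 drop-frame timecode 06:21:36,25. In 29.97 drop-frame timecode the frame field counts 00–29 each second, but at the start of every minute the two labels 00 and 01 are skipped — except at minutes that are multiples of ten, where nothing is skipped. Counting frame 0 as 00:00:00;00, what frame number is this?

Complete 10-minute blocks: 38, each 17982 frames → 683316.
Remaining 1 whole minute in the current block: 1800 + 0 × 1798 = 1800 frames.
Within the current minute: 36 × 30 + 25 − 2 = 1103 (labels ;00/;01 skipped at this minute). Total = 683316 + 1800 + 1103 = 686219.

686219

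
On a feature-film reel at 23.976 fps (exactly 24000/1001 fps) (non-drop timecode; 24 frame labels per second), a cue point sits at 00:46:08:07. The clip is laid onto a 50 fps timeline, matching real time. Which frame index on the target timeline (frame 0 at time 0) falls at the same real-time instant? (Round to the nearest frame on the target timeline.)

Source frame index: (0×3600 + 46×60 + 8) × 24 + 7 = 66439.
Real time: 66439 / (24000/1001) = 66505439/24000 s.
Target frame: (66505439/24000) × (50) = 66505439/480 ≈ 138552.998 → 138553.

frame 138553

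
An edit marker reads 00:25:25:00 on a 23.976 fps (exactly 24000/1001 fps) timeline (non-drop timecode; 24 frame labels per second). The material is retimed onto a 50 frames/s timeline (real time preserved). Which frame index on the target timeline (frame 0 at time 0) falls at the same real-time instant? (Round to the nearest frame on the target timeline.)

Source frame index: (0×3600 + 25×60 + 25) × 24 + 0 = 36600.
Real time: 36600 / (24000/1001) = 61061/40 s.
Target frame: (61061/40) × (50) = 305305/4 ≈ 76326.250 → 76326.

frame 76326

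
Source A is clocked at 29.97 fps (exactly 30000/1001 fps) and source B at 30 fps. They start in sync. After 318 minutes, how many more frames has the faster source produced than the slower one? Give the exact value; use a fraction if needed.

318 min = 19080 s.
A emits 30000/1001 × 19080 = 572400000/1001 frames; B emits 30 × 19080 = 572400.
Difference = 572400/1001 frames (≈ 571.8282); B is ahead of A.

572400/1001 frames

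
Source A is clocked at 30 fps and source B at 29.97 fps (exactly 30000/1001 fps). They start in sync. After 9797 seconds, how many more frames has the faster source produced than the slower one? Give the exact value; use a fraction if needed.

293910/1001 frames

A emits 30 × 9797 = 293910 frames; B emits 30000/1001 × 9797 = 293910000/1001.
Difference = 293910/1001 frames (≈ 293.6164); B is behind A.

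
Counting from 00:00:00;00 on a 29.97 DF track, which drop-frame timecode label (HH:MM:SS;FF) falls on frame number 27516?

Ten DF minutes hold 17982 frames, so frame 27516 lies in block 1 (frames 17982–35963) with 9534 frames into that block.
The block's first minute is 1800 frames and the rest 1798 each; 9534 frames reaches minute 5, so 1 × 18 + 5 × 2 = 28 labels have been skipped so far.
Adding those back, label number 27516 + 28 = 27544 at 30 labels/s is 918 s + 4 f = 0 h 15 min 18 s frame 4, i.e. 00:15:18;04.

00:15:18;04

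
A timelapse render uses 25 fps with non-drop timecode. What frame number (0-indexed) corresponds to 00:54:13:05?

frame 81330

Total seconds to the label: (0 × 3600 + 54 × 60 + 13) = 3253.
Frame index = 3253 × 25 + 5 = 81330.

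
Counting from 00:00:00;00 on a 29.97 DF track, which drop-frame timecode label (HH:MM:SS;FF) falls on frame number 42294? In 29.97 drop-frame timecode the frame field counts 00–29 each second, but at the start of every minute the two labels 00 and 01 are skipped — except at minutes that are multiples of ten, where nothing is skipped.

00:23:31;06

Each 10-minute DF block holds 10 × 60 × 30 − 9 × 2 = 17982 frames. 42294 ÷ 17982 → 2 full blocks, remainder 6330.
Within the partial block the first minute is 1800 frames and each further minute 1798, so 3 further minute boundaries passed. Total skipped labels = 18 × 2 + 2 × 3 = 42.
Non-drop label index = 42294 + 42 = 42336; at 30 labels/s that is 00:23:31:06, i.e. DF 00:23:31;06.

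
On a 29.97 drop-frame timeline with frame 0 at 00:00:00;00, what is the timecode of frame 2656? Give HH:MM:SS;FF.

00:01:28;18

Each 10-minute DF block holds 10 × 60 × 30 − 9 × 2 = 17982 frames. 2656 ÷ 17982 → 0 full blocks, remainder 2656.
Within the partial block the first minute is 1800 frames and each further minute 1798, so 1 further minute boundary passed. Total skipped labels = 18 × 0 + 2 × 1 = 2.
Non-drop label index = 2656 + 2 = 2658; at 30 labels/s that is 00:01:28:18, i.e. DF 00:01:28;18.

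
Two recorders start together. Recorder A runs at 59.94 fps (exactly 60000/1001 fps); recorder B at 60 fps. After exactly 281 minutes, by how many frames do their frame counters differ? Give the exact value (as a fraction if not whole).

281 min = 16860 s.
A emits 60000/1001 × 16860 = 1011600000/1001 frames; B emits 60 × 16860 = 1011600.
Difference = 1011600/1001 frames (≈ 1010.5894); B is ahead of A.

1011600/1001 frames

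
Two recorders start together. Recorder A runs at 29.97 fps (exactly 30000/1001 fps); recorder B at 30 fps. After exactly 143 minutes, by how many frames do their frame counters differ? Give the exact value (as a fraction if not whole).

1800/7 frames

143 min = 8580 s.
A emits 30000/1001 × 8580 = 1800000/7 frames; B emits 30 × 8580 = 257400.
Difference = 1800/7 frames (≈ 257.1429); B is ahead of A.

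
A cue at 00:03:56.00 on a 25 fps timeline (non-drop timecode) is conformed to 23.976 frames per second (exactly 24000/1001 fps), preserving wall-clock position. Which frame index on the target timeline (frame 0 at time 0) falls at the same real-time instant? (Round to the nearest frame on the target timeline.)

frame 5658

Source frame index: (0×3600 + 3×60 + 56) × 25 + 0 = 5900.
Real time: 5900 / (25) = 236 s.
Target frame: (236) × (24000/1001) = 5664000/1001 ≈ 5658.342 → 5658.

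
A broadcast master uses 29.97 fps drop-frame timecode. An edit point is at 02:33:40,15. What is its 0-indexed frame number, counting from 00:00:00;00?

Complete 10-minute blocks: 15, each 17982 frames → 269730.
Remaining 3 whole minutes in the current block: 1800 + 2 × 1798 = 5396 frames.
Within the current minute: 40 × 30 + 15 − 2 = 1213 (labels ;00/;01 skipped at this minute). Total = 269730 + 5396 + 1213 = 276339.

276339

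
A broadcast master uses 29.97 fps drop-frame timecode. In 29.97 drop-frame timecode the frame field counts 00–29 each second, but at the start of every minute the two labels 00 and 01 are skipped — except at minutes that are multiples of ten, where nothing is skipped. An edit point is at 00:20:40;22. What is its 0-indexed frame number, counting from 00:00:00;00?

Complete 10-minute blocks: 2, each 17982 frames → 35964.
Remaining 0 whole minutes in the current block: 0 frames.
Within the current minute: 40 × 30 + 22 = 1222. Total = 35964 + 0 + 1222 = 37186.

37186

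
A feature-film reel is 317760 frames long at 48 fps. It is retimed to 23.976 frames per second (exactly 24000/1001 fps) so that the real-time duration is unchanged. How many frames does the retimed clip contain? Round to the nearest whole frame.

158721 frames

Frames at target rate = 317760 × (24000/1001) / (48) = 158880000/1001 ≈ 158721.279.
Nearest whole frame: 158721.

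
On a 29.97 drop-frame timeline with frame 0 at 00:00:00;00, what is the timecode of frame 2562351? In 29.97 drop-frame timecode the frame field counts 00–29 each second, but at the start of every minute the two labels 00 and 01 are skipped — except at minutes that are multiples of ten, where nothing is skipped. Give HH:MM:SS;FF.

Ten DF minutes hold 17982 frames, so frame 2562351 lies in block 142 (frames 2553444–2571425) with 8907 frames into that block.
The block's first minute is 1800 frames and the rest 1798 each; 8907 frames reaches minute 4, so 142 × 18 + 4 × 2 = 2564 labels have been skipped so far.
Adding those back, label number 2562351 + 2564 = 2564915 at 30 labels/s is 85497 s + 5 f = 23 h 44 min 57 s frame 5, i.e. 23:44:57;05.

23:44:57;05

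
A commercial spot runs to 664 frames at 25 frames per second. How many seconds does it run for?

26.56 seconds

Running time = 664 / (25) = 26.56 s.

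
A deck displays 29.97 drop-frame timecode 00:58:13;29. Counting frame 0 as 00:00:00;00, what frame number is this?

As if non-drop at 30 labels/s: (0 × 3600 + 58 × 60 + 13) × 30 + 29 = 104819.
Minute boundaries passed: 58; those not divisible by 10: 58 − 5 = 53; dropped labels = 2 × 53 = 106.
Actual frame index = 104819 − 106 = 104713.

104713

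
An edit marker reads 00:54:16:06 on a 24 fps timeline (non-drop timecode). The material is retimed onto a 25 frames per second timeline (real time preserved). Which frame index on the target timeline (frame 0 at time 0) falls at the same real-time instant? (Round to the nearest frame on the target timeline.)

Source frame index: (0×3600 + 54×60 + 16) × 24 + 6 = 78150.
Real time: 78150 / (24) = 13025/4 s.
Target frame: (13025/4) × (25) = 325625/4 ≈ 81406.250 → 81406.

frame 81406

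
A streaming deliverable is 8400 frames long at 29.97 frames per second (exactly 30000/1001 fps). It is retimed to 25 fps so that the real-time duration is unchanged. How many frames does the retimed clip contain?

7007 frames

Target frames = source frames × (target rate / source rate) = 8400 × (25)/(30000/1001) = 8400 × 1001/1200 = 7007.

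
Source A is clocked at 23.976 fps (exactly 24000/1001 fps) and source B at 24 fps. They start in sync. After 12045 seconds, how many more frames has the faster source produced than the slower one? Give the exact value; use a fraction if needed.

A emits 24000/1001 × 12045 = 26280000/91 frames; B emits 24 × 12045 = 289080.
Difference = 26280/91 frames (≈ 288.7912); B is ahead of A.

26280/91 frames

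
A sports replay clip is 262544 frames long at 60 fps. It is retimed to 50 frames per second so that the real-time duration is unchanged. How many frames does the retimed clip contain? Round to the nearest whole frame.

218787 frames

Frames at target rate = 262544 × (50) / (60) = 656360/3 ≈ 218786.667.
Nearest whole frame: 218787.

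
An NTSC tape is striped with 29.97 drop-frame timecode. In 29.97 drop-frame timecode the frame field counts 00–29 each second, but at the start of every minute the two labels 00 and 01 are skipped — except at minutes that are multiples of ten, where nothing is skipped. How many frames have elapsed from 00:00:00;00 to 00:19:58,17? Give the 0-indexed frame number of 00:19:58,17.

Complete 10-minute blocks: 1, each 17982 frames → 17982.
Remaining 9 whole minutes in the current block: 1800 + 8 × 1798 = 16184 frames.
Within the current minute: 58 × 30 + 17 − 2 = 1755 (labels ;00/;01 skipped at this minute). Total = 17982 + 16184 + 1755 = 35921.

35921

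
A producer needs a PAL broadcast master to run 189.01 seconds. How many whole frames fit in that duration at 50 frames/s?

9450 frames

Frames = 189.01 × 50 = 18901/2 ≈ 9450.5000.
Complete frames: 9450.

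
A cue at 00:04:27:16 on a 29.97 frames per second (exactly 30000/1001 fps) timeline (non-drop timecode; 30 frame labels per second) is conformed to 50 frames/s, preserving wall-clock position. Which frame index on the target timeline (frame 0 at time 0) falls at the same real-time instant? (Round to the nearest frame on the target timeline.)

frame 13390

Source frame index: (0×3600 + 4×60 + 27) × 30 + 16 = 8026.
Real time: 8026 / (30000/1001) = 4017013/15000 s.
Target frame: (4017013/15000) × (50) = 4017013/300 ≈ 13390.043 → 13390.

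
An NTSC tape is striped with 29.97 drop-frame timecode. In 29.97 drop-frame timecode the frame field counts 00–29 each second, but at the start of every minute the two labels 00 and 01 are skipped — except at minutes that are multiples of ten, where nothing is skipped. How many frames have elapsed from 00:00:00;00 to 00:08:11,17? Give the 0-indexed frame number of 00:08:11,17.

As if non-drop at 30 labels/s: (0 × 3600 + 8 × 60 + 11) × 30 + 17 = 14747.
Minute boundaries passed: 8; those not divisible by 10: 8 − 0 = 8; dropped labels = 2 × 8 = 16.
Actual frame index = 14747 − 16 = 14731.

14731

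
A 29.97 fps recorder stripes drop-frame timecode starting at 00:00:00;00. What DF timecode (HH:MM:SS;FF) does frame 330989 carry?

03:04:04;01

Each 10-minute DF block holds 10 × 60 × 30 − 9 × 2 = 17982 frames. 330989 ÷ 17982 → 18 full blocks, remainder 7313.
Within the partial block the first minute is 1800 frames and each further minute 1798, so 4 further minute boundaries passed. Total skipped labels = 18 × 18 + 2 × 4 = 332.
Non-drop label index = 330989 + 332 = 331321; at 30 labels/s that is 03:04:04:01, i.e. DF 03:04:04;01.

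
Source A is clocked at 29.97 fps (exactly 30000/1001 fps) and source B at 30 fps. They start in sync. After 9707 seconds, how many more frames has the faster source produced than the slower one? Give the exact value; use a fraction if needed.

A emits 30000/1001 × 9707 = 291210000/1001 frames; B emits 30 × 9707 = 291210.
Difference = 291210/1001 frames (≈ 290.9191); B is ahead of A.

291210/1001 frames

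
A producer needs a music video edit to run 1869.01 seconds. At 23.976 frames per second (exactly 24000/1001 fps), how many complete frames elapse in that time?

44811 frames

Frames = 1869.01 × 24000/1001 = 313680/7 ≈ 44811.4286.
Complete frames: 44811.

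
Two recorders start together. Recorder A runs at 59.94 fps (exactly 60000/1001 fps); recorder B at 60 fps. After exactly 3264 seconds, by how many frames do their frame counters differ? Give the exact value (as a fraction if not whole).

A emits 60000/1001 × 3264 = 195840000/1001 frames; B emits 60 × 3264 = 195840.
Difference = 195840/1001 frames (≈ 195.6444); B is ahead of A.

195840/1001 frames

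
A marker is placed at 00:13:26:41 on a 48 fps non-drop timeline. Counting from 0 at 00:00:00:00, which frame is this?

38729

Total seconds to the label: (0 × 3600 + 13 × 60 + 26) = 806.
Frame index = 806 × 48 + 41 = 38729.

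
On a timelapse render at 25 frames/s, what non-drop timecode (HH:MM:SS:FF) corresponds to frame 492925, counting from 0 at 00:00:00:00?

492925 ÷ 25 = 19717 full seconds, remainder 0 frames.
19717 s = 5 h 28 min 37 s.
Timecode: 05:28:37:00.

05:28:37:00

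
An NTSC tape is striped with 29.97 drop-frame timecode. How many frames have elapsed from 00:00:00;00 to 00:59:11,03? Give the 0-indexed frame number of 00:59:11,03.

As if non-drop at 30 labels/s: (0 × 3600 + 59 × 60 + 11) × 30 + 3 = 106533.
Minute boundaries passed: 59; those not divisible by 10: 59 − 5 = 54; dropped labels = 2 × 54 = 108.
Actual frame index = 106533 − 108 = 106425.

106425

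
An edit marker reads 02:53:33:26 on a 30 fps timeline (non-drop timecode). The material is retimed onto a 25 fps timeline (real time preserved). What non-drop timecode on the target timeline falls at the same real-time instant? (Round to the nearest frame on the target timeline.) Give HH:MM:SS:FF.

02:53:33:22

Source frame index: (2×3600 + 53×60 + 33) × 30 + 26 = 312416.
Real time: 312416 / (30) = 156208/15 s.
Target frame: (156208/15) × (25) = 781040/3 ≈ 260346.667 → 260347.
At 25 labels/s: frame 260347 → 02:53:33:22.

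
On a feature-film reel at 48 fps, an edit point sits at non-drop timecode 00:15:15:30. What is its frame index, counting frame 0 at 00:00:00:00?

Total seconds to the label: (0 × 3600 + 15 × 60 + 15) = 915.
Frame index = 915 × 48 + 30 = 43950.

43950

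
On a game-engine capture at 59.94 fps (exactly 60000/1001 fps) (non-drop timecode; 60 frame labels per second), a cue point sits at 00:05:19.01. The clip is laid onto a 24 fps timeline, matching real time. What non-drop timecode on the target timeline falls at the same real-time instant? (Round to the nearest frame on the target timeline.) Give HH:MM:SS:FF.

00:05:19:08

Source frame index: (0×3600 + 5×60 + 19) × 60 + 1 = 19141.
Real time: 19141 / (60000/1001) = 19160141/60000 s.
Target frame: (19160141/60000) × (24) = 19160141/2500 ≈ 7664.056 → 7664.
At 24 labels/s: frame 7664 → 00:05:19:08.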